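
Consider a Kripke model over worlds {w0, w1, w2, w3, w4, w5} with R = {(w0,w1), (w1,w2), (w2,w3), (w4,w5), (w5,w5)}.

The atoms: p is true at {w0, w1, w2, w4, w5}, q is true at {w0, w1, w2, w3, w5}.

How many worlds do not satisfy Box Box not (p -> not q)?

1

w0: successors {w1}; Box not (p -> not q) there: w1:T. ✓
w1: successors {w2}; Box not (p -> not q) there: w2:F. ✗
w2: successors {w3}; Box not (p -> not q) there: w3:T. ✓
w3: no successors, so Box Box not (p -> not q) holds vacuously. ✓
w4: successors {w5}; Box not (p -> not q) there: w5:T. ✓
w5: successors {w5}; Box not (p -> not q) there: w5:T. ✓
Satisfying worlds: {w0, w2, w3, w4, w5}.
So Box Box not (p -> not q) fails at the other 1 world.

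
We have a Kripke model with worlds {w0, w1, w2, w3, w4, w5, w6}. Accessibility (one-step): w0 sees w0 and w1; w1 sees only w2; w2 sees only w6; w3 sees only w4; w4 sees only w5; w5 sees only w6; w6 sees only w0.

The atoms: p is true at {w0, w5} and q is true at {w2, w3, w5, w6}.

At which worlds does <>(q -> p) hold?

{w0, w3, w4, w6}

w0: successors {w0, w1}; q -> p there: w0:T, w1:T. ✓
w1: successors {w2}; q -> p there: w2:F. ✗
w2: successors {w6}; q -> p there: w6:F. ✗
w3: successors {w4}; q -> p there: w4:T. ✓
w4: successors {w5}; q -> p there: w5:T. ✓
w5: successors {w6}; q -> p there: w6:F. ✗
w6: successors {w0}; q -> p there: w0:T. ✓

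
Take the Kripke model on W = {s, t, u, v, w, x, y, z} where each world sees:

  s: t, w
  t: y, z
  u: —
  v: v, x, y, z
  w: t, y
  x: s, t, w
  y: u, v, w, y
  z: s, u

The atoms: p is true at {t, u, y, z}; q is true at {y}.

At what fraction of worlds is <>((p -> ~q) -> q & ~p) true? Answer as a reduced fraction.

1/2

s: successors {t, w}; (p -> ~q) -> q & ~p there: t:F, w:F. ✗
t: successors {y, z}; (p -> ~q) -> q & ~p there: y:T, z:F. ✓
u: no successors, so <>((p -> ~q) -> q & ~p) fails. ✗
v: successors {v, x, y, z}; (p -> ~q) -> q & ~p there: v:F, x:F, y:T, z:F. ✓
w: successors {t, y}; (p -> ~q) -> q & ~p there: t:F, y:T. ✓
x: successors {s, t, w}; (p -> ~q) -> q & ~p there: s:F, t:F, w:F. ✗
y: successors {u, v, w, y}; (p -> ~q) -> q & ~p there: u:F, v:F, w:F, y:T. ✓
z: successors {s, u}; (p -> ~q) -> q & ~p there: s:F, u:F. ✗
That's 4 of 8 worlds, so 4/8 = 1/2.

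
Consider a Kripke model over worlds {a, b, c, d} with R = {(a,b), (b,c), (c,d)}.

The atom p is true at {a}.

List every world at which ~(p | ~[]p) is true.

{d}

a: p | ~[]p is T. ✗
b: p | ~[]p is T. ✗
c: p | ~[]p is T. ✗
d: p | ~[]p is F. ✓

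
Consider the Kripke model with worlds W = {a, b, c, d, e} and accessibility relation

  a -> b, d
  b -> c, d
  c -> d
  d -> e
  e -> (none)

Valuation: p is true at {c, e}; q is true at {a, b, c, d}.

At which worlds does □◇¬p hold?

a: successors {b, d}; ◇¬p there: b:T, d:F. ✗
b: successors {c, d}; ◇¬p there: c:T, d:F. ✗
c: successors {d}; ◇¬p there: d:F. ✗
d: successors {e}; ◇¬p there: e:F. ✗
e: no successors, so □◇¬p holds vacuously. ✓

{e}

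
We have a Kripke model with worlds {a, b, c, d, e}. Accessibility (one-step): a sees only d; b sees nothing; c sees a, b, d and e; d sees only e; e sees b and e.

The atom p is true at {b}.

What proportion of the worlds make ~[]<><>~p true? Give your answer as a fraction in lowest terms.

2/5

a: []<><>~p is T. ✗
b: []<><>~p is T. ✗
c: []<><>~p is F. ✓
d: []<><>~p is T. ✗
e: []<><>~p is F. ✓
That's 2 of 5 worlds, so 2/5.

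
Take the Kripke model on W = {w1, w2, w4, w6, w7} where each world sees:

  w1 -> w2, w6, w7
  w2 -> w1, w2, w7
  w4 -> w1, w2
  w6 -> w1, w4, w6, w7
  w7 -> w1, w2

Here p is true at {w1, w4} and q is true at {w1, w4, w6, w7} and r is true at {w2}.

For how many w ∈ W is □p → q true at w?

w1: □p is F, q is T. ✓
w2: □p is F, q is F. ✓
w4: □p is F, q is T. ✓
w6: □p is F, q is T. ✓
w7: □p is F, q is T. ✓
Satisfying worlds: {w1, w2, w4, w6, w7}.

5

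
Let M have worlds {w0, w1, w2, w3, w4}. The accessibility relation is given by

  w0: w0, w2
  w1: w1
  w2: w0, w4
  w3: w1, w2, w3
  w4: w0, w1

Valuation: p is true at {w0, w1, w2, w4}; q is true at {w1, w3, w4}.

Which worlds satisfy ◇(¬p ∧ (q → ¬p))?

{w3}

w0: successors {w0, w2}; ¬p ∧ (q → ¬p) there: w0:F, w2:F. ✗
w1: successors {w1}; ¬p ∧ (q → ¬p) there: w1:F. ✗
w2: successors {w0, w4}; ¬p ∧ (q → ¬p) there: w0:F, w4:F. ✗
w3: successors {w1, w2, w3}; ¬p ∧ (q → ¬p) there: w1:F, w2:F, w3:T. ✓
w4: successors {w0, w1}; ¬p ∧ (q → ¬p) there: w0:F, w1:F. ✗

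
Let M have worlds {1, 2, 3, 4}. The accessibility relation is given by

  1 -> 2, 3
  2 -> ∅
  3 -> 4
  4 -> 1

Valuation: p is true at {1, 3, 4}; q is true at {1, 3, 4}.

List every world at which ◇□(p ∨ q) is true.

1: successors {2, 3}; □(p ∨ q) there: 2:T, 3:T. ✓
2: no successors, so ◇□(p ∨ q) fails. ✗
3: successors {4}; □(p ∨ q) there: 4:T. ✓
4: successors {1}; □(p ∨ q) there: 1:F. ✗

{1, 3}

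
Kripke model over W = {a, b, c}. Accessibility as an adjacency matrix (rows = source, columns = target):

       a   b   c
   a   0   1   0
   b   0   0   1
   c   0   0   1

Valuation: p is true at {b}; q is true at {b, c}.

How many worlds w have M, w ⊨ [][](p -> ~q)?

3

a: successors {b}; [](p -> ~q) there: b:T. ✓
b: successors {c}; [](p -> ~q) there: c:T. ✓
c: successors {c}; [](p -> ~q) there: c:T. ✓
Satisfying worlds: {a, b, c}.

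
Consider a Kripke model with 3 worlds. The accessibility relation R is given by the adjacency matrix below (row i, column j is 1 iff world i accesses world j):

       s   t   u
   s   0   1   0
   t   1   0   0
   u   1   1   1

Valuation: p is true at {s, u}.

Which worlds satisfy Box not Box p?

{t}

s: successors {t}; not Box p there: t:F. ✗
t: successors {s}; not Box p there: s:T. ✓
u: successors {s, t, u}; not Box p there: s:T, t:F, u:T. ✗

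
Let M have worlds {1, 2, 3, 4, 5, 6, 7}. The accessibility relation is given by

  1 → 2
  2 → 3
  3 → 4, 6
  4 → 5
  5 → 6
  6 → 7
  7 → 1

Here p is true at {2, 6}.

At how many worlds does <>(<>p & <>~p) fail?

6

1: successors {2}; <>p & <>~p there: 2:F. ✗
2: successors {3}; <>p & <>~p there: 3:T. ✓
3: successors {4, 6}; <>p & <>~p there: 4:F, 6:F. ✗
4: successors {5}; <>p & <>~p there: 5:F. ✗
5: successors {6}; <>p & <>~p there: 6:F. ✗
6: successors {7}; <>p & <>~p there: 7:F. ✗
7: successors {1}; <>p & <>~p there: 1:F. ✗
Satisfying worlds: {2}.
So <>(<>p & <>~p) fails at the other 6 worlds.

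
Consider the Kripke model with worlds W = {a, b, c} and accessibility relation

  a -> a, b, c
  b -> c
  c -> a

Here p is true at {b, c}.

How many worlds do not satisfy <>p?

1

a: successors {a, b, c}; p there: a:F, b:T, c:T. ✓
b: successors {c}; p there: c:T. ✓
c: successors {a}; p there: a:F. ✗
Satisfying worlds: {a, b}.
So <>p fails at the other 1 world.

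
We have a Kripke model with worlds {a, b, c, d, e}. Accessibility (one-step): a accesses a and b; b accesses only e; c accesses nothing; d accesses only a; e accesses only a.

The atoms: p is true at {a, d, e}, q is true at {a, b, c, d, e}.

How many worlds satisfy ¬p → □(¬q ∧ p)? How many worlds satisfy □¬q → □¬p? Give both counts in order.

For ¬p → □(¬q ∧ p):
a: ¬p is F, □(¬q ∧ p) is F. ✓
b: ¬p is T, □(¬q ∧ p) is F. ✗
c: ¬p is T, □(¬q ∧ p) is T. ✓
d: ¬p is F, □(¬q ∧ p) is F. ✓
e: ¬p is F, □(¬q ∧ p) is F. ✓
— 4 worlds.
For □¬q → □¬p:
a: □¬q is F, □¬p is F. ✓
b: □¬q is F, □¬p is F. ✓
c: □¬q is T, □¬p is T. ✓
d: □¬q is F, □¬p is F. ✓
e: □¬q is F, □¬p is F. ✓
— 5 worlds.

4 and 5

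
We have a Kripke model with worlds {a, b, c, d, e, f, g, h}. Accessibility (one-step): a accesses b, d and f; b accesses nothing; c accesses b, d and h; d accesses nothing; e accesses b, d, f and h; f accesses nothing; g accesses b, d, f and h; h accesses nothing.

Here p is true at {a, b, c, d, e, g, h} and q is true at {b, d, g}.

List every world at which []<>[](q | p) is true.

{b, d, f, h}

a: successors {b, d, f}; <>[](q | p) there: b:F, d:F, f:F. ✗
b: no successors, so []<>[](q | p) holds vacuously. ✓
c: successors {b, d, h}; <>[](q | p) there: b:F, d:F, h:F. ✗
d: no successors, so []<>[](q | p) holds vacuously. ✓
e: successors {b, d, f, h}; <>[](q | p) there: b:F, d:F, f:F, h:F. ✗
f: no successors, so []<>[](q | p) holds vacuously. ✓
g: successors {b, d, f, h}; <>[](q | p) there: b:F, d:F, f:F, h:F. ✗
h: no successors, so []<>[](q | p) holds vacuously. ✓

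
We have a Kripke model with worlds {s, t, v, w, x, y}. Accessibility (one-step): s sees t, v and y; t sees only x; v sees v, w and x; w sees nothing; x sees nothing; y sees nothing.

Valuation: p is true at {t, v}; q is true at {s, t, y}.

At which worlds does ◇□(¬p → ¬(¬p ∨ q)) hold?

s: successors {t, v, y}; □(¬p → ¬(¬p ∨ q)) there: t:F, v:F, y:T. ✓
t: successors {x}; □(¬p → ¬(¬p ∨ q)) there: x:T. ✓
v: successors {v, w, x}; □(¬p → ¬(¬p ∨ q)) there: v:F, w:T, x:T. ✓
w: no successors, so ◇□(¬p → ¬(¬p ∨ q)) fails. ✗
x: no successors, so ◇□(¬p → ¬(¬p ∨ q)) fails. ✗
y: no successors, so ◇□(¬p → ¬(¬p ∨ q)) fails. ✗

{s, t, v}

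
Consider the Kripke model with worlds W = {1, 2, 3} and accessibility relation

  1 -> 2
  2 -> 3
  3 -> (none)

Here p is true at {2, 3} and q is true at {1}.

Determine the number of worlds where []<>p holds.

2

1: successors {2}; <>p there: 2:T. ✓
2: successors {3}; <>p there: 3:F. ✗
3: no successors, so []<>p holds vacuously. ✓
Satisfying worlds: {1, 3}.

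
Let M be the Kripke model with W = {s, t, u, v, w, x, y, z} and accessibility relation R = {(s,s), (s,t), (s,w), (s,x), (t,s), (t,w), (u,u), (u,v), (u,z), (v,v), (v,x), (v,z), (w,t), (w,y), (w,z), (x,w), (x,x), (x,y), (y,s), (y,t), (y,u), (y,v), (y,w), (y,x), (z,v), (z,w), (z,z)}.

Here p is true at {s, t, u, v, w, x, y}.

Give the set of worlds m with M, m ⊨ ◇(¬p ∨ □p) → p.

{s, t, u, v, w, x, y}

s: ◇(¬p ∨ □p) is T, p is T. ✓
t: ◇(¬p ∨ □p) is T, p is T. ✓
u: ◇(¬p ∨ □p) is T, p is T. ✓
v: ◇(¬p ∨ □p) is T, p is T. ✓
w: ◇(¬p ∨ □p) is T, p is T. ✓
x: ◇(¬p ∨ □p) is T, p is T. ✓
y: ◇(¬p ∨ □p) is T, p is T. ✓
z: ◇(¬p ∨ □p) is T, p is F. ✗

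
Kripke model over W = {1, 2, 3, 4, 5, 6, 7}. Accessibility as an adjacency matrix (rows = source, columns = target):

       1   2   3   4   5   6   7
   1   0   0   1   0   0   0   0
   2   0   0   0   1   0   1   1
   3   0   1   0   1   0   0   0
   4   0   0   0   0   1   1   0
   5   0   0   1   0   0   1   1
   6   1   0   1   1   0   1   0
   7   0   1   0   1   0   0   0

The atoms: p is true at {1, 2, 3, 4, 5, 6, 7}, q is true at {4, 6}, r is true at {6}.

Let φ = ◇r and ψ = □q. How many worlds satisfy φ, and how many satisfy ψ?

For ◇r:
1: successors {3}; r there: 3:F. ✗
2: successors {4, 6, 7}; r there: 4:F, 6:T, 7:F. ✓
3: successors {2, 4}; r there: 2:F, 4:F. ✗
4: successors {5, 6}; r there: 5:F, 6:T. ✓
5: successors {3, 6, 7}; r there: 3:F, 6:T, 7:F. ✓
6: successors {1, 3, 4, 6}; r there: 1:F, 3:F, 4:F, 6:T. ✓
7: successors {2, 4}; r there: 2:F, 4:F. ✗
— 4 worlds.
For □q:
1: successors {3}; q there: 3:F. ✗
2: successors {4, 6, 7}; q there: 4:T, 6:T, 7:F. ✗
3: successors {2, 4}; q there: 2:F, 4:T. ✗
4: successors {5, 6}; q there: 5:F, 6:T. ✗
5: successors {3, 6, 7}; q there: 3:F, 6:T, 7:F. ✗
6: successors {1, 3, 4, 6}; q there: 1:F, 3:F, 4:T, 6:T. ✗
7: successors {2, 4}; q there: 2:F, 4:T. ✗
— 0 worlds.

4 and 0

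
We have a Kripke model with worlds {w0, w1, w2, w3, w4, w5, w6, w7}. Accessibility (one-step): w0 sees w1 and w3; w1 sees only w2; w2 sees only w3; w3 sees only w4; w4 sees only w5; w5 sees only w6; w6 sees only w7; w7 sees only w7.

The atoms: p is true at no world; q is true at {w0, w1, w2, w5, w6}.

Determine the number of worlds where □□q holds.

2

w0: successors {w1, w3}; □q there: w1:T, w3:F. ✗
w1: successors {w2}; □q there: w2:F. ✗
w2: successors {w3}; □q there: w3:F. ✗
w3: successors {w4}; □q there: w4:T. ✓
w4: successors {w5}; □q there: w5:T. ✓
w5: successors {w6}; □q there: w6:F. ✗
w6: successors {w7}; □q there: w7:F. ✗
w7: successors {w7}; □q there: w7:F. ✗
Satisfying worlds: {w3, w4}.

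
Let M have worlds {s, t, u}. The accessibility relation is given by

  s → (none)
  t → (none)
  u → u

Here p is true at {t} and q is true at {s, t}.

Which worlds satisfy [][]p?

s: no successors, so [][]p holds vacuously. ✓
t: no successors, so [][]p holds vacuously. ✓
u: successors {u}; []p there: u:F. ✗

{s, t}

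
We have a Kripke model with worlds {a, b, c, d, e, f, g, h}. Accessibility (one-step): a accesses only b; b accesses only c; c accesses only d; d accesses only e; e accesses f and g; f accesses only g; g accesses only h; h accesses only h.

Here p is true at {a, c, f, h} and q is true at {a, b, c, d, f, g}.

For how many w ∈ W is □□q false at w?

a: successors {b}; □q there: b:T. ✓
b: successors {c}; □q there: c:T. ✓
c: successors {d}; □q there: d:F. ✗
d: successors {e}; □q there: e:T. ✓
e: successors {f, g}; □q there: f:T, g:F. ✗
f: successors {g}; □q there: g:F. ✗
g: successors {h}; □q there: h:F. ✗
h: successors {h}; □q there: h:F. ✗
Satisfying worlds: {a, b, d}.
So □□q fails at the other 5 worlds.

5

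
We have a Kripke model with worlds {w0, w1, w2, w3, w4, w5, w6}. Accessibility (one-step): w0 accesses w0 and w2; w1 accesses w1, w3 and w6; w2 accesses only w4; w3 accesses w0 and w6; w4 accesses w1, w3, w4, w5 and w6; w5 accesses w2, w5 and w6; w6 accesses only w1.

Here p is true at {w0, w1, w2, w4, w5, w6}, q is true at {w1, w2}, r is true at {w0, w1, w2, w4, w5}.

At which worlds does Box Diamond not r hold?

{w2, w6}

w0: successors {w0, w2}; Diamond not r there: w0:F, w2:F. ✗
w1: successors {w1, w3, w6}; Diamond not r there: w1:T, w3:T, w6:F. ✗
w2: successors {w4}; Diamond not r there: w4:T. ✓
w3: successors {w0, w6}; Diamond not r there: w0:F, w6:F. ✗
w4: successors {w1, w3, w4, w5, w6}; Diamond not r there: w1:T, w3:T, w4:T, w5:T, w6:F. ✗
w5: successors {w2, w5, w6}; Diamond not r there: w2:F, w5:T, w6:F. ✗
w6: successors {w1}; Diamond not r there: w1:T. ✓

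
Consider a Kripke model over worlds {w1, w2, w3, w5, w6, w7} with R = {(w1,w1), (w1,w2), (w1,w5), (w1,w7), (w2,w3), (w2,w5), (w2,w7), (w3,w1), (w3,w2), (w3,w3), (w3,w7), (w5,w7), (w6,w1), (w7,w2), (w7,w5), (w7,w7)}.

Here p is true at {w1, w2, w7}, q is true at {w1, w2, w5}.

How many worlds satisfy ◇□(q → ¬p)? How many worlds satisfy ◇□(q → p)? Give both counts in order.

4 and 4

For ◇□(q → ¬p):
w1: successors {w1, w2, w5, w7}; □(q → ¬p) there: w1:F, w2:T, w5:T, w7:F. ✓
w2: successors {w3, w5, w7}; □(q → ¬p) there: w3:F, w5:T, w7:F. ✓
w3: successors {w1, w2, w3, w7}; □(q → ¬p) there: w1:F, w2:T, w3:F, w7:F. ✓
w5: successors {w7}; □(q → ¬p) there: w7:F. ✗
w6: successors {w1}; □(q → ¬p) there: w1:F. ✗
w7: successors {w2, w5, w7}; □(q → ¬p) there: w2:T, w5:T, w7:F. ✓
— 4 worlds.
For ◇□(q → p):
w1: successors {w1, w2, w5, w7}; □(q → p) there: w1:F, w2:F, w5:T, w7:F. ✓
w2: successors {w3, w5, w7}; □(q → p) there: w3:T, w5:T, w7:F. ✓
w3: successors {w1, w2, w3, w7}; □(q → p) there: w1:F, w2:F, w3:T, w7:F. ✓
w5: successors {w7}; □(q → p) there: w7:F. ✗
w6: successors {w1}; □(q → p) there: w1:F. ✗
w7: successors {w2, w5, w7}; □(q → p) there: w2:F, w5:T, w7:F. ✓
— 4 worlds.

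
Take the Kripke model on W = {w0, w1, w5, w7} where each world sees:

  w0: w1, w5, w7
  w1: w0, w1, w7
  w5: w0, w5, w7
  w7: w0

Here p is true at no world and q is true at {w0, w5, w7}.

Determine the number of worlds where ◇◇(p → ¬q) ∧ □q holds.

w0: ◇◇(p → ¬q) is T, □q is F. ✗
w1: ◇◇(p → ¬q) is T, □q is F. ✗
w5: ◇◇(p → ¬q) is T, □q is T. ✓
w7: ◇◇(p → ¬q) is T, □q is T. ✓
Satisfying worlds: {w5, w7}.

2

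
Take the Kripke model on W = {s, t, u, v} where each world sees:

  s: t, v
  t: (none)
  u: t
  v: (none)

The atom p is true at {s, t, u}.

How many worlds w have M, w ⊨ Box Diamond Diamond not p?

s: successors {t, v}; Diamond Diamond not p there: t:F, v:F. ✗
t: no successors, so Box Diamond Diamond not p holds vacuously. ✓
u: successors {t}; Diamond Diamond not p there: t:F. ✗
v: no successors, so Box Diamond Diamond not p holds vacuously. ✓
Satisfying worlds: {t, v}.

2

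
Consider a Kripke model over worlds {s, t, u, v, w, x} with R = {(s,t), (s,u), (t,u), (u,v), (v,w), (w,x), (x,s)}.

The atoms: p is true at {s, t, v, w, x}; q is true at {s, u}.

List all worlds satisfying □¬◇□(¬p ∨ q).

{s, t, u, w}

s: successors {t, u}; ¬◇□(¬p ∨ q) there: t:T, u:T. ✓
t: successors {u}; ¬◇□(¬p ∨ q) there: u:T. ✓
u: successors {v}; ¬◇□(¬p ∨ q) there: v:T. ✓
v: successors {w}; ¬◇□(¬p ∨ q) there: w:F. ✗
w: successors {x}; ¬◇□(¬p ∨ q) there: x:T. ✓
x: successors {s}; ¬◇□(¬p ∨ q) there: s:F. ✗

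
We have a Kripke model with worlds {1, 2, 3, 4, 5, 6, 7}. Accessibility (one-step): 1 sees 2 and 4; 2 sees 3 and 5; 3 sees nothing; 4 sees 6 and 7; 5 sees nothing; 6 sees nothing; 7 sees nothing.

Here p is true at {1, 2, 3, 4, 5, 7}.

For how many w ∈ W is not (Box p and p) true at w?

1: Box p and p is T. ✗
2: Box p and p is T. ✗
3: Box p and p is T. ✗
4: Box p and p is F. ✓
5: Box p and p is T. ✗
6: Box p and p is F. ✓
7: Box p and p is T. ✗
Satisfying worlds: {4, 6}.

2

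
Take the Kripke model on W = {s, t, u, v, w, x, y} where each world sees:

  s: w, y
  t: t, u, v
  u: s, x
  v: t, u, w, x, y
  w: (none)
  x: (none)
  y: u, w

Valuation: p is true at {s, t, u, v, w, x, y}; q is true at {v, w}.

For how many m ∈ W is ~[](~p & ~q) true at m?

5

s: [](~p & ~q) is F. ✓
t: [](~p & ~q) is F. ✓
u: [](~p & ~q) is F. ✓
v: [](~p & ~q) is F. ✓
w: [](~p & ~q) is T. ✗
x: [](~p & ~q) is T. ✗
y: [](~p & ~q) is F. ✓
Satisfying worlds: {s, t, u, v, y}.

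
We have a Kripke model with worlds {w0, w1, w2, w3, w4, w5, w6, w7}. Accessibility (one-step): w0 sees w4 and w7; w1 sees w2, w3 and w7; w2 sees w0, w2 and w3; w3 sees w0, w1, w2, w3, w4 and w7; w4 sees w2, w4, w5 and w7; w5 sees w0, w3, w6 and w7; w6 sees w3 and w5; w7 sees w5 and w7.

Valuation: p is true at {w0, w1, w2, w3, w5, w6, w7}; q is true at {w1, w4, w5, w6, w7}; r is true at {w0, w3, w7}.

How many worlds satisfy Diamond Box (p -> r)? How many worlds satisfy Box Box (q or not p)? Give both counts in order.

3 and 0

For Diamond Box (p -> r):
w0: successors {w4, w7}; Box (p -> r) there: w4:F, w7:F. ✗
w1: successors {w2, w3, w7}; Box (p -> r) there: w2:F, w3:F, w7:F. ✗
w2: successors {w0, w2, w3}; Box (p -> r) there: w0:T, w2:F, w3:F. ✓
w3: successors {w0, w1, w2, w3, w4, w7}; Box (p -> r) there: w0:T, w1:F, w2:F, w3:F, w4:F, w7:F. ✓
w4: successors {w2, w4, w5, w7}; Box (p -> r) there: w2:F, w4:F, w5:F, w7:F. ✗
w5: successors {w0, w3, w6, w7}; Box (p -> r) there: w0:T, w3:F, w6:F, w7:F. ✓
w6: successors {w3, w5}; Box (p -> r) there: w3:F, w5:F. ✗
w7: successors {w5, w7}; Box (p -> r) there: w5:F, w7:F. ✗
— 3 worlds.
For Box Box (q or not p):
w0: successors {w4, w7}; Box (q or not p) there: w4:F, w7:T. ✗
w1: successors {w2, w3, w7}; Box (q or not p) there: w2:F, w3:F, w7:T. ✗
w2: successors {w0, w2, w3}; Box (q or not p) there: w0:T, w2:F, w3:F. ✗
w3: successors {w0, w1, w2, w3, w4, w7}; Box (q or not p) there: w0:T, w1:F, w2:F, w3:F, w4:F, w7:T. ✗
w4: successors {w2, w4, w5, w7}; Box (q or not p) there: w2:F, w4:F, w5:F, w7:T. ✗
w5: successors {w0, w3, w6, w7}; Box (q or not p) there: w0:T, w3:F, w6:F, w7:T. ✗
w6: successors {w3, w5}; Box (q or not p) there: w3:F, w5:F. ✗
w7: successors {w5, w7}; Box (q or not p) there: w5:F, w7:T. ✗
— 0 worlds.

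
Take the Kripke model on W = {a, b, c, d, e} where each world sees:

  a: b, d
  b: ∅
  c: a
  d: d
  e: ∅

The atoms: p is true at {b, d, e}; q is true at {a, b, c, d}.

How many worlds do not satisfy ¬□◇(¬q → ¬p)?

a: □◇(¬q → ¬p) is F. ✓
b: □◇(¬q → ¬p) is T. ✗
c: □◇(¬q → ¬p) is T. ✗
d: □◇(¬q → ¬p) is T. ✗
e: □◇(¬q → ¬p) is T. ✗
Satisfying worlds: {a}.
So ¬□◇(¬q → ¬p) fails at the other 4 worlds.

4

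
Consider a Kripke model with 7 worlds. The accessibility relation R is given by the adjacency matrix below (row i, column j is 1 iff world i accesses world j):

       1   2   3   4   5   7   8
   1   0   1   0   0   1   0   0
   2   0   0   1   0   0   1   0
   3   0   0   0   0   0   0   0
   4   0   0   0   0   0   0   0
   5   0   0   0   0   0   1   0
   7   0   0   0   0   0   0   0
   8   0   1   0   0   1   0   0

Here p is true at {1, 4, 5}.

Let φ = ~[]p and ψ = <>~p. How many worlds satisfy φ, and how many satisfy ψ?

4 and 4

For ~[]p:
1: []p is F. ✓
2: []p is F. ✓
3: []p is T. ✗
4: []p is T. ✗
5: []p is F. ✓
7: []p is T. ✗
8: []p is F. ✓
— 4 worlds.
For <>~p:
1: successors {2, 5}; ~p there: 2:T, 5:F. ✓
2: successors {3, 7}; ~p there: 3:T, 7:T. ✓
3: no successors, so <>~p fails. ✗
4: no successors, so <>~p fails. ✗
5: successors {7}; ~p there: 7:T. ✓
7: no successors, so <>~p fails. ✗
8: successors {2, 5}; ~p there: 2:T, 5:F. ✓
— 4 worlds.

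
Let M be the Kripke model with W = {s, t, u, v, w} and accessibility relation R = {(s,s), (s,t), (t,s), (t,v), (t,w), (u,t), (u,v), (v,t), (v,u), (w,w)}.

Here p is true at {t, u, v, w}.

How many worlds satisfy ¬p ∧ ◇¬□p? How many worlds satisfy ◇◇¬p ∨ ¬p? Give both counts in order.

1 and 4

For ¬p ∧ ◇¬□p:
s: ¬p is T, ◇¬□p is T. ✓
t: ¬p is F, ◇¬□p is T. ✗
u: ¬p is F, ◇¬□p is T. ✗
v: ¬p is F, ◇¬□p is T. ✗
w: ¬p is F, ◇¬□p is F. ✗
— 1 world.
For ◇◇¬p ∨ ¬p:
s: ◇◇¬p is T, ¬p is T. ✓
t: ◇◇¬p is T, ¬p is F. ✓
u: ◇◇¬p is T, ¬p is F. ✓
v: ◇◇¬p is T, ¬p is F. ✓
w: ◇◇¬p is F, ¬p is F. ✗
— 4 worlds.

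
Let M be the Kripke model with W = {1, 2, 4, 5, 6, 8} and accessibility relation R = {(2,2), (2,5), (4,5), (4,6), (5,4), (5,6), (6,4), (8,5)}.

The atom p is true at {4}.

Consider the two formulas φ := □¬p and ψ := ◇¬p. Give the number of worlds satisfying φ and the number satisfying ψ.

For □¬p:
1: no successors, so □¬p holds vacuously. ✓
2: successors {2, 5}; ¬p there: 2:T, 5:T. ✓
4: successors {5, 6}; ¬p there: 5:T, 6:T. ✓
5: successors {4, 6}; ¬p there: 4:F, 6:T. ✗
6: successors {4}; ¬p there: 4:F. ✗
8: successors {5}; ¬p there: 5:T. ✓
— 4 worlds.
For ◇¬p:
1: no successors, so ◇¬p fails. ✗
2: successors {2, 5}; ¬p there: 2:T, 5:T. ✓
4: successors {5, 6}; ¬p there: 5:T, 6:T. ✓
5: successors {4, 6}; ¬p there: 4:F, 6:T. ✓
6: successors {4}; ¬p there: 4:F. ✗
8: successors {5}; ¬p there: 5:T. ✓
— 4 worlds.

4 and 4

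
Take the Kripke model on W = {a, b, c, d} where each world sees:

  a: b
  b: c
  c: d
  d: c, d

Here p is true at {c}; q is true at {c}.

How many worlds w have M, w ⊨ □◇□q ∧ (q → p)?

0

a: □◇□q is F, q → p is T. ✗
b: □◇□q is F, q → p is T. ✗
c: □◇□q is F, q → p is T. ✗
d: □◇□q is F, q → p is T. ✗
Satisfying worlds: ∅.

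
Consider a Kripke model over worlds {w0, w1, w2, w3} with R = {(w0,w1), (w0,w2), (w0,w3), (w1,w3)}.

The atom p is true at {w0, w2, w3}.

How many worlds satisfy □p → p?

3

w0: □p is F, p is T. ✓
w1: □p is T, p is F. ✗
w2: □p is T, p is T. ✓
w3: □p is T, p is T. ✓
Satisfying worlds: {w0, w2, w3}.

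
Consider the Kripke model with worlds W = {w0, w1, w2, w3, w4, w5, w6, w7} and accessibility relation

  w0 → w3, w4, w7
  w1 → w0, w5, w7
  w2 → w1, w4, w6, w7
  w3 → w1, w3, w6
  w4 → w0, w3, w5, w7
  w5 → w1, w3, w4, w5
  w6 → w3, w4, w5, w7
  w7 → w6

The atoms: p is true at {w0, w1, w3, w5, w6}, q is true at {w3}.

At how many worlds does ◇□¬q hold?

w0: successors {w3, w4, w7}; □¬q there: w3:F, w4:F, w7:T. ✓
w1: successors {w0, w5, w7}; □¬q there: w0:F, w5:F, w7:T. ✓
w2: successors {w1, w4, w6, w7}; □¬q there: w1:T, w4:F, w6:F, w7:T. ✓
w3: successors {w1, w3, w6}; □¬q there: w1:T, w3:F, w6:F. ✓
w4: successors {w0, w3, w5, w7}; □¬q there: w0:F, w3:F, w5:F, w7:T. ✓
w5: successors {w1, w3, w4, w5}; □¬q there: w1:T, w3:F, w4:F, w5:F. ✓
w6: successors {w3, w4, w5, w7}; □¬q there: w3:F, w4:F, w5:F, w7:T. ✓
w7: successors {w6}; □¬q there: w6:F. ✗
Satisfying worlds: {w0, w1, w2, w3, w4, w5, w6}.

7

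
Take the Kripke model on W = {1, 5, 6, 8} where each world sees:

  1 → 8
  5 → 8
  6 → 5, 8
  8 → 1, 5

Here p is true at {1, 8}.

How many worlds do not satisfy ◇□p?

2

1: successors {8}; □p there: 8:F. ✗
5: successors {8}; □p there: 8:F. ✗
6: successors {5, 8}; □p there: 5:T, 8:F. ✓
8: successors {1, 5}; □p there: 1:T, 5:T. ✓
Satisfying worlds: {6, 8}.
So ◇□p fails at the other 2 worlds.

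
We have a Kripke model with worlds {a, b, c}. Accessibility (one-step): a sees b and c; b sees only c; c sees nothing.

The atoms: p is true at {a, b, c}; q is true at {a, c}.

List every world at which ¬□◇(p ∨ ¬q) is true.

{a, b}

a: □◇(p ∨ ¬q) is F. ✓
b: □◇(p ∨ ¬q) is F. ✓
c: □◇(p ∨ ¬q) is T. ✗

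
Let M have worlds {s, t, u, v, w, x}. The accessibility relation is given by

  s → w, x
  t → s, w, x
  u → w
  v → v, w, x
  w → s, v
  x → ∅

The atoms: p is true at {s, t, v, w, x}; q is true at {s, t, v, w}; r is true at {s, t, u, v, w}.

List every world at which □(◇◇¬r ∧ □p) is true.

s: successors {w, x}; ◇◇¬r ∧ □p there: w:T, x:F. ✗
t: successors {s, w, x}; ◇◇¬r ∧ □p there: s:F, w:T, x:F. ✗
u: successors {w}; ◇◇¬r ∧ □p there: w:T. ✓
v: successors {v, w, x}; ◇◇¬r ∧ □p there: v:T, w:T, x:F. ✗
w: successors {s, v}; ◇◇¬r ∧ □p there: s:F, v:T. ✗
x: no successors, so □(◇◇¬r ∧ □p) holds vacuously. ✓

{u, x}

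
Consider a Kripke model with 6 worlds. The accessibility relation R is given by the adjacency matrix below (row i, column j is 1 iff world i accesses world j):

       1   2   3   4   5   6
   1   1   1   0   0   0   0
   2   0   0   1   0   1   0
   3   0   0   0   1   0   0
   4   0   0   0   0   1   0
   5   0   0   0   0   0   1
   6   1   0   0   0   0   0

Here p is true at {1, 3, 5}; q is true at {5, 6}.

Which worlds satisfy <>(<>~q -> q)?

{2, 3, 4, 5}

1: successors {1, 2}; <>~q -> q there: 1:F, 2:F. ✗
2: successors {3, 5}; <>~q -> q there: 3:F, 5:T. ✓
3: successors {4}; <>~q -> q there: 4:T. ✓
4: successors {5}; <>~q -> q there: 5:T. ✓
5: successors {6}; <>~q -> q there: 6:T. ✓
6: successors {1}; <>~q -> q there: 1:F. ✗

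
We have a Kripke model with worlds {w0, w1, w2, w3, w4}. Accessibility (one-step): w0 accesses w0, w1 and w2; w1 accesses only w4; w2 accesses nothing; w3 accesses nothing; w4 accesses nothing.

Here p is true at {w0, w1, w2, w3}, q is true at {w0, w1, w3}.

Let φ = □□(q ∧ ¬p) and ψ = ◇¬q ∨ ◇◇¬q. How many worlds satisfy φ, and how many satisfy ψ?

For □□(q ∧ ¬p):
w0: successors {w0, w1, w2}; □(q ∧ ¬p) there: w0:F, w1:F, w2:T. ✗
w1: successors {w4}; □(q ∧ ¬p) there: w4:T. ✓
w2: no successors, so □□(q ∧ ¬p) holds vacuously. ✓
w3: no successors, so □□(q ∧ ¬p) holds vacuously. ✓
w4: no successors, so □□(q ∧ ¬p) holds vacuously. ✓
— 4 worlds.
For ◇¬q ∨ ◇◇¬q:
w0: ◇¬q is T, ◇◇¬q is T. ✓
w1: ◇¬q is T, ◇◇¬q is F. ✓
w2: ◇¬q is F, ◇◇¬q is F. ✗
w3: ◇¬q is F, ◇◇¬q is F. ✗
w4: ◇¬q is F, ◇◇¬q is F. ✗
— 2 worlds.

4 and 2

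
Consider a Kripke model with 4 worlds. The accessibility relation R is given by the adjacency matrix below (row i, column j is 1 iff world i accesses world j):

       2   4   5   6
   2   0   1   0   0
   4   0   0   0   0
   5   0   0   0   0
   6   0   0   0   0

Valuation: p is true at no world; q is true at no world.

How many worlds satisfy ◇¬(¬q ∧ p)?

2: successors {4}; ¬(¬q ∧ p) there: 4:T. ✓
4: no successors, so ◇¬(¬q ∧ p) fails. ✗
5: no successors, so ◇¬(¬q ∧ p) fails. ✗
6: no successors, so ◇¬(¬q ∧ p) fails. ✗
Satisfying worlds: {2}.

1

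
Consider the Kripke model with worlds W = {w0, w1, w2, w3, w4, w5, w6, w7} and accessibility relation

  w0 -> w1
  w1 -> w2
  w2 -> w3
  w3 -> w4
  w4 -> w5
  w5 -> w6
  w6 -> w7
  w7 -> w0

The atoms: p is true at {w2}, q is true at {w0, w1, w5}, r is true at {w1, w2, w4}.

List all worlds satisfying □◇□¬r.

{w0, w2, w3, w4, w5}

w0: successors {w1}; ◇□¬r there: w1:T. ✓
w1: successors {w2}; ◇□¬r there: w2:F. ✗
w2: successors {w3}; ◇□¬r there: w3:T. ✓
w3: successors {w4}; ◇□¬r there: w4:T. ✓
w4: successors {w5}; ◇□¬r there: w5:T. ✓
w5: successors {w6}; ◇□¬r there: w6:T. ✓
w6: successors {w7}; ◇□¬r there: w7:F. ✗
w7: successors {w0}; ◇□¬r there: w0:F. ✗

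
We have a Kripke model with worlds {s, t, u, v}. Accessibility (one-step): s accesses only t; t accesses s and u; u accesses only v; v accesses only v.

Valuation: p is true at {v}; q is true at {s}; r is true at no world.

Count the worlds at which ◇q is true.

s: successors {t}; q there: t:F. ✗
t: successors {s, u}; q there: s:T, u:F. ✓
u: successors {v}; q there: v:F. ✗
v: successors {v}; q there: v:F. ✗
Satisfying worlds: {t}.

1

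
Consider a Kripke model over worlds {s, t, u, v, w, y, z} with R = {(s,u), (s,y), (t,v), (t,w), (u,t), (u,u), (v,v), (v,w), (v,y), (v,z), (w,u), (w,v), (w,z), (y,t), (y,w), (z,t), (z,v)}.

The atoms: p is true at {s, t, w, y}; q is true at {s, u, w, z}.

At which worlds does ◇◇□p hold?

s: successors {u, y}; ◇□p there: u:F, y:F. ✗
t: successors {v, w}; ◇□p there: v:T, w:F. ✓
u: successors {t, u}; ◇□p there: t:F, u:F. ✗
v: successors {v, w, y, z}; ◇□p there: v:T, w:F, y:F, z:F. ✓
w: successors {u, v, z}; ◇□p there: u:F, v:T, z:F. ✓
y: successors {t, w}; ◇□p there: t:F, w:F. ✗
z: successors {t, v}; ◇□p there: t:F, v:T. ✓

{t, v, w, z}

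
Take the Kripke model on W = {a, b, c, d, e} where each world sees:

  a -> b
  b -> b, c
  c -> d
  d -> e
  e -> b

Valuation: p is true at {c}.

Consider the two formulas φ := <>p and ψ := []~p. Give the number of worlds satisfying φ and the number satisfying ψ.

For <>p:
a: successors {b}; p there: b:F. ✗
b: successors {b, c}; p there: b:F, c:T. ✓
c: successors {d}; p there: d:F. ✗
d: successors {e}; p there: e:F. ✗
e: successors {b}; p there: b:F. ✗
— 1 world.
For []~p:
a: successors {b}; ~p there: b:T. ✓
b: successors {b, c}; ~p there: b:T, c:F. ✗
c: successors {d}; ~p there: d:T. ✓
d: successors {e}; ~p there: e:T. ✓
e: successors {b}; ~p there: b:T. ✓
— 4 worlds.

1 and 4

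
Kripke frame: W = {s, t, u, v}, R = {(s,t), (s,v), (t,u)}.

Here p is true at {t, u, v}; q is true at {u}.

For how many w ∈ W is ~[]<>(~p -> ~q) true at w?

2

s: []<>(~p -> ~q) is F. ✓
t: []<>(~p -> ~q) is F. ✓
u: []<>(~p -> ~q) is T. ✗
v: []<>(~p -> ~q) is T. ✗
Satisfying worlds: {s, t}.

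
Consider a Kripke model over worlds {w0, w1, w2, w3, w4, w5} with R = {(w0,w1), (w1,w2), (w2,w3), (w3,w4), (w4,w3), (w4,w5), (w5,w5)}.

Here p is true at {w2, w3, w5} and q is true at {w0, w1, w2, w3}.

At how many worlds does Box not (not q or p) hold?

1

w0: successors {w1}; not (not q or p) there: w1:T. ✓
w1: successors {w2}; not (not q or p) there: w2:F. ✗
w2: successors {w3}; not (not q or p) there: w3:F. ✗
w3: successors {w4}; not (not q or p) there: w4:F. ✗
w4: successors {w3, w5}; not (not q or p) there: w3:F, w5:F. ✗
w5: successors {w5}; not (not q or p) there: w5:F. ✗
Satisfying worlds: {w0}.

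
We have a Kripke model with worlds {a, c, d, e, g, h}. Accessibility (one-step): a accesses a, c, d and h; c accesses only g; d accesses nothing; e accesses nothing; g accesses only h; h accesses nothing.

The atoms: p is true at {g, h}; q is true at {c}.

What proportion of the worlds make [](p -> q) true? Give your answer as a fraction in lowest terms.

1/2

a: successors {a, c, d, h}; p -> q there: a:T, c:T, d:T, h:F. ✗
c: successors {g}; p -> q there: g:F. ✗
d: no successors, so [](p -> q) holds vacuously. ✓
e: no successors, so [](p -> q) holds vacuously. ✓
g: successors {h}; p -> q there: h:F. ✗
h: no successors, so [](p -> q) holds vacuously. ✓
That's 3 of 6 worlds, so 3/6 = 1/2.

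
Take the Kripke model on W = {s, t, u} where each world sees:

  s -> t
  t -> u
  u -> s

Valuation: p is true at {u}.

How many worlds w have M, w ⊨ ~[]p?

s: []p is F. ✓
t: []p is T. ✗
u: []p is F. ✓
Satisfying worlds: {s, u}.

2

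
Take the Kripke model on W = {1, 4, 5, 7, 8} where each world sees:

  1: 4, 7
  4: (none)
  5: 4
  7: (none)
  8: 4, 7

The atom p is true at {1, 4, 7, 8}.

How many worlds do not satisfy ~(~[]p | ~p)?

1: ~[]p | ~p is F. ✓
4: ~[]p | ~p is F. ✓
5: ~[]p | ~p is T. ✗
7: ~[]p | ~p is F. ✓
8: ~[]p | ~p is F. ✓
Satisfying worlds: {1, 4, 7, 8}.
So ~(~[]p | ~p) fails at the other 1 world.

1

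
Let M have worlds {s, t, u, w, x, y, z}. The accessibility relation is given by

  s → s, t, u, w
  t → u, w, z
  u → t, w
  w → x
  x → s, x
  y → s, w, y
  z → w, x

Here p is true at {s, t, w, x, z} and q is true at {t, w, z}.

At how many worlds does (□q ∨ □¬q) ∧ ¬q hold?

s: □q ∨ □¬q is F, ¬q is T. ✗
t: □q ∨ □¬q is F, ¬q is F. ✗
u: □q ∨ □¬q is T, ¬q is T. ✓
w: □q ∨ □¬q is T, ¬q is F. ✗
x: □q ∨ □¬q is T, ¬q is T. ✓
y: □q ∨ □¬q is F, ¬q is T. ✗
z: □q ∨ □¬q is F, ¬q is F. ✗
Satisfying worlds: {u, x}.

2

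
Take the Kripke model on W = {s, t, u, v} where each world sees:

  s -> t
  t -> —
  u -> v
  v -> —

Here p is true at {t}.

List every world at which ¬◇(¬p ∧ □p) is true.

{s, t, v}

s: ◇(¬p ∧ □p) is F. ✓
t: ◇(¬p ∧ □p) is F. ✓
u: ◇(¬p ∧ □p) is T. ✗
v: ◇(¬p ∧ □p) is F. ✓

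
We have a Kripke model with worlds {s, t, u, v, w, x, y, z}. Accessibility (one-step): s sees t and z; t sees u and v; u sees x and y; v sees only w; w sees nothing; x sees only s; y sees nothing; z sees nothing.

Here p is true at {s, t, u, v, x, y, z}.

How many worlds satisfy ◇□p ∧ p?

5

s: ◇□p is T, p is T. ✓
t: ◇□p is T, p is T. ✓
u: ◇□p is T, p is T. ✓
v: ◇□p is T, p is T. ✓
w: ◇□p is F, p is F. ✗
x: ◇□p is T, p is T. ✓
y: ◇□p is F, p is T. ✗
z: ◇□p is F, p is T. ✗
Satisfying worlds: {s, t, u, v, x}.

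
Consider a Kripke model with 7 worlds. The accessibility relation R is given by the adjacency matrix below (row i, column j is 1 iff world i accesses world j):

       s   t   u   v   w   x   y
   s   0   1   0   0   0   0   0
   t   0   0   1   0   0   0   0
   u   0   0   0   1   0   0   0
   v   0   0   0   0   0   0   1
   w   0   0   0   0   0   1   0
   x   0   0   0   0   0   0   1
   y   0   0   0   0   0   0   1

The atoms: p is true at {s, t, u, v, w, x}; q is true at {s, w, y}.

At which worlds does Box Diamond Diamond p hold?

s: successors {t}; Diamond Diamond p there: t:T. ✓
t: successors {u}; Diamond Diamond p there: u:F. ✗
u: successors {v}; Diamond Diamond p there: v:F. ✗
v: successors {y}; Diamond Diamond p there: y:F. ✗
w: successors {x}; Diamond Diamond p there: x:F. ✗
x: successors {y}; Diamond Diamond p there: y:F. ✗
y: successors {y}; Diamond Diamond p there: y:F. ✗

{s}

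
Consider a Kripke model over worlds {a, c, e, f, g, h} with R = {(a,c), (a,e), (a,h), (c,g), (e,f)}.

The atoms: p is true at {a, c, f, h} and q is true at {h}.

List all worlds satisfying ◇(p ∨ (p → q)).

a: successors {c, e, h}; p ∨ (p → q) there: c:T, e:T, h:T. ✓
c: successors {g}; p ∨ (p → q) there: g:T. ✓
e: successors {f}; p ∨ (p → q) there: f:T. ✓
f: no successors, so ◇(p ∨ (p → q)) fails. ✗
g: no successors, so ◇(p ∨ (p → q)) fails. ✗
h: no successors, so ◇(p ∨ (p → q)) fails. ✗

{a, c, e}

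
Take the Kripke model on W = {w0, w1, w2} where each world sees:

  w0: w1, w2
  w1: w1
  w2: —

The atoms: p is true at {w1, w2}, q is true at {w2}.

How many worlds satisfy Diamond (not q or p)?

w0: successors {w1, w2}; not q or p there: w1:T, w2:T. ✓
w1: successors {w1}; not q or p there: w1:T. ✓
w2: no successors, so Diamond (not q or p) fails. ✗
Satisfying worlds: {w0, w1}.

2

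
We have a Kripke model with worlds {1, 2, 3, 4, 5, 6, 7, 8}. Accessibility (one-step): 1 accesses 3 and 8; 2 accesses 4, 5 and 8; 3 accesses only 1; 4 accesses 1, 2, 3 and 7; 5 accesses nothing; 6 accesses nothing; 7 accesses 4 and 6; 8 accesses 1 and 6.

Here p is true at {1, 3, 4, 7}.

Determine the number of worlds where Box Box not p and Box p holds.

1: Box Box not p is F, Box p is F. ✗
2: Box Box not p is F, Box p is F. ✗
3: Box Box not p is F, Box p is T. ✗
4: Box Box not p is F, Box p is F. ✗
5: Box Box not p is T, Box p is T. ✓
6: Box Box not p is T, Box p is T. ✓
7: Box Box not p is F, Box p is F. ✗
8: Box Box not p is F, Box p is F. ✗
Satisfying worlds: {5, 6}.

2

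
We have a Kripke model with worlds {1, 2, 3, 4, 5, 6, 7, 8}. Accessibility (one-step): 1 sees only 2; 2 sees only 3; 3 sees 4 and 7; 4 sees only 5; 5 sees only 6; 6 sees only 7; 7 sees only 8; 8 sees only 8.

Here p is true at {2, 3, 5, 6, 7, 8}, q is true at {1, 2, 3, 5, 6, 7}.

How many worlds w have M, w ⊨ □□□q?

1: successors {2}; □□q there: 2:F. ✗
2: successors {3}; □□q there: 3:F. ✗
3: successors {4, 7}; □□q there: 4:T, 7:F. ✗
4: successors {5}; □□q there: 5:T. ✓
5: successors {6}; □□q there: 6:F. ✗
6: successors {7}; □□q there: 7:F. ✗
7: successors {8}; □□q there: 8:F. ✗
8: successors {8}; □□q there: 8:F. ✗
Satisfying worlds: {4}.

1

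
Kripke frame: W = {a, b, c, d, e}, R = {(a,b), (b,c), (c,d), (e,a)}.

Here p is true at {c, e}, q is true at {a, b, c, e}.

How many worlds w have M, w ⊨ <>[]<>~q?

a: successors {b}; []<>~q there: b:T. ✓
b: successors {c}; []<>~q there: c:F. ✗
c: successors {d}; []<>~q there: d:T. ✓
d: no successors, so <>[]<>~q fails. ✗
e: successors {a}; []<>~q there: a:F. ✗
Satisfying worlds: {a, c}.

2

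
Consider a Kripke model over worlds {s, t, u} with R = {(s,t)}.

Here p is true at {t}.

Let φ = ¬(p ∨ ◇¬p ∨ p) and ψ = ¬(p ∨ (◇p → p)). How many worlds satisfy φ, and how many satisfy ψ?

2 and 1

For ¬(p ∨ ◇¬p ∨ p):
s: p ∨ ◇¬p ∨ p is F. ✓
t: p ∨ ◇¬p ∨ p is T. ✗
u: p ∨ ◇¬p ∨ p is F. ✓
— 2 worlds.
For ¬(p ∨ (◇p → p)):
s: p ∨ (◇p → p) is F. ✓
t: p ∨ (◇p → p) is T. ✗
u: p ∨ (◇p → p) is T. ✗
— 1 world.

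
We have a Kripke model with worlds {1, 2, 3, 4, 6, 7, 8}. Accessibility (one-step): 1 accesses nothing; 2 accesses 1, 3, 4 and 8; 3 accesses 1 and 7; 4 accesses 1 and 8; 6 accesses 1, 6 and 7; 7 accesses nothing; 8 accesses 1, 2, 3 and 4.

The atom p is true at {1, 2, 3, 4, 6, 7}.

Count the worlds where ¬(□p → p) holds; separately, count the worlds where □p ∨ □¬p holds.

1 and 5

For ¬(□p → p):
1: □p → p is T. ✗
2: □p → p is T. ✗
3: □p → p is T. ✗
4: □p → p is T. ✗
6: □p → p is T. ✗
7: □p → p is T. ✗
8: □p → p is F. ✓
— 1 world.
For □p ∨ □¬p:
1: □p is T, □¬p is T. ✓
2: □p is F, □¬p is F. ✗
3: □p is T, □¬p is F. ✓
4: □p is F, □¬p is F. ✗
6: □p is T, □¬p is F. ✓
7: □p is T, □¬p is T. ✓
8: □p is T, □¬p is F. ✓
— 5 worlds.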